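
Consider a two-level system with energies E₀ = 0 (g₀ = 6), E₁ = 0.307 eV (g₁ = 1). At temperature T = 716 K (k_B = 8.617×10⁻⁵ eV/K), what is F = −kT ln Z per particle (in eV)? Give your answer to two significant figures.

k_BT = 8.617×10⁻⁵ × 716 K = 0.06170 eV.
Eᵢ/kT = 0, 4.976.
Z = Σ gᵢe^(−Eᵢ/kT) = 6·e^(−0) + 1·e^(−4.976) = 6.000 + 0.006902 = 6.007.
F = −kT ln Z = −0.06170 × ln(6.007) = −0.06170 × 1.793 = -0.11 eV.

-0.11 eV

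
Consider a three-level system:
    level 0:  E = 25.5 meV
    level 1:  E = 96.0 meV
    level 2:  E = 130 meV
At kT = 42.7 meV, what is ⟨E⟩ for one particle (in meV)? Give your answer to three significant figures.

43.2 meV

Eᵢ/kT = 0.59719, 2.2482, 3.0445.
Z = Σ e^(−Eᵢ/kT) = e^(−0.59719) + e^(−2.2482) + e^(−3.0445) = 0.55036 + 0.10559 + 0.047620 = 0.70357.
⟨E⟩ = Σ Eᵢ e^(−Eᵢ/kT) / Z = (25.5·0.55036 + 96.0·0.10559 + 130·0.047620) / 0.70357 = 43.2 meV.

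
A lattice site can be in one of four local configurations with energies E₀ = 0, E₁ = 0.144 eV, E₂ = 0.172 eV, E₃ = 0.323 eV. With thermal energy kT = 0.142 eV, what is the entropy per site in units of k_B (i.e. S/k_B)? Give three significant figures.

1.11

Eᵢ/kT = 0, 1.0141, 1.2113, 2.2746.
Z = Σ e^(−Eᵢ/kT) = e^(−0) + e^(−1.0141) + e^(−1.2113) + e^(−2.2746) = 1.0000 + 0.36273 + 0.29781 + 0.10284 = 1.7634.
⟨E⟩ = Σ EᵢPᵢ = 0.077506 eV.
S/k_B = ln Z + ⟨E⟩/kT = ln(1.7634) + 0.077506/0.142 = 0.56724 + 0.54582 = 1.11.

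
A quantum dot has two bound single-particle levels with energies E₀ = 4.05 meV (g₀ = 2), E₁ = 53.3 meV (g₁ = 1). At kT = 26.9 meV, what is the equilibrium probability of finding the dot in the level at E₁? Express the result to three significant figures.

Eᵢ/kT = 0.15056, 1.9814.
Z = Σ gᵢe^(−Eᵢ/kT) = 2·e^(−0.15056) + 1·e^(−1.9814) = 1.7205 + 0.13788 = 1.8584.
P₁ = g₁ e^(−E₁/kT) / Z = 0.13788/1.8584 = 0.0742.

0.0742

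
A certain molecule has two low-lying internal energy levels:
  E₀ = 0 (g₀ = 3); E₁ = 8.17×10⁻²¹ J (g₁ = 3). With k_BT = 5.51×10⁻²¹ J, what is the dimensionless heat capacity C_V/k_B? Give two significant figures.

Eᵢ/kT = 0, 1.483.
Z = Σ gᵢe^(−Eᵢ/kT) = 3·e^(−0) + 3·e^(−1.483) = 3.000 + 0.6809 = 3.681.
⟨E⟩ = 1.511, ⟨E²⟩ = 12.35.
C_V/k_B = (⟨E²⟩ − ⟨E⟩²)/(kT)² = (12.35 − 2.283)/30.36 = 0.33.

0.33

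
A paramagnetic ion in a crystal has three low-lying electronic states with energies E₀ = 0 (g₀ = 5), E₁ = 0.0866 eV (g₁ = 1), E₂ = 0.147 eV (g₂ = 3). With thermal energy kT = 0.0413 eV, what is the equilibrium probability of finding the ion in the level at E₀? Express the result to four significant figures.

0.9600

Eᵢ/kT = 0, 2.09685, 3.55932.
Z = Σ gᵢe^(−Eᵢ/kT) = 5·e^(−0) + 1·e^(−2.09685) + 3·e^(−3.55932) = 5.00000 + 0.122843 + 0.0853745 = 5.20822.
P₀ = g₀ e^(−E₀/kT) / Z = 5.00000/5.20822 = 0.9600.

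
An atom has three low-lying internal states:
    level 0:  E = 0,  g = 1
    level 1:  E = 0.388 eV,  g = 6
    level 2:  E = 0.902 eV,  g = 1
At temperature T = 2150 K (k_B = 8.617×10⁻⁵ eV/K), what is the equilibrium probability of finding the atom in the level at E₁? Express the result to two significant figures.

0.42

k_BT = 8.617×10⁻⁵ × 2150 K = 0.1853 eV.
Eᵢ/kT = 0, 2.094, 4.868.
Z = Σ gᵢe^(−Eᵢ/kT) = 1·e^(−0) + 6·e^(−2.094) + 1·e^(−4.868) = 1.000 + 0.7392 + 0.007689 = 1.747.
P₁ = g₁ e^(−E₁/kT) / Z = 0.7392/1.747 = 0.42.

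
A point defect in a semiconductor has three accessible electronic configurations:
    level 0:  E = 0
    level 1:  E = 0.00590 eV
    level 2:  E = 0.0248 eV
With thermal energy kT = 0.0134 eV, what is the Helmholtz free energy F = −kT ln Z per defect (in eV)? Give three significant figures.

-0.00788 eV

Eᵢ/kT = 0, 0.44030, 1.8507.
Z = Σ e^(−Eᵢ/kT) = e^(−0) + e^(−0.44030) + e^(−1.8507) = 1.0000 + 0.64384 + 0.15713 = 1.8010.
F = −kT ln Z = −0.0134 × ln(1.8010) = −0.0134 × 0.58834 = -0.00788 eV.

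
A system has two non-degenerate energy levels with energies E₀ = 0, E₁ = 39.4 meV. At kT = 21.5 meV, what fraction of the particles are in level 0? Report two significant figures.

0.86

Eᵢ/kT = 0, 1.833.
Z = Σ e^(−Eᵢ/kT) = e^(−0) + e^(−1.833) = 1.000 + 0.1599 = 1.160.
P₀ = e^(−E₀/kT) / Z = 1.000/1.160 = 0.86.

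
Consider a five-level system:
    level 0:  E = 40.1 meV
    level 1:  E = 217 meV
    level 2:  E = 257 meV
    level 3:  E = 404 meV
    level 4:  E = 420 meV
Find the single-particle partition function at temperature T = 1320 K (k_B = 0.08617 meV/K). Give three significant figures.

k_BT = 0.08617 × 1320 K = 113.74 meV.
Eᵢ/kT = 0.35256, 1.9079, 2.2595, 3.5520, 3.6926.
Z = Σ e^(−Eᵢ/kT) = e^(−0.35256) + e^(−1.9079) + e^(−2.2595) + e^(−3.5520) + e^(−3.6926) = 0.70289 + 0.14839 + 0.10440 + 0.028667 + 0.024907 = 1.0093.

Z = 1.01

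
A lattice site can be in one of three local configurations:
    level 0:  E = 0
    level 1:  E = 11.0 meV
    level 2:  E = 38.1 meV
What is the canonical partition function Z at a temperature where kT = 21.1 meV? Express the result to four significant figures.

Eᵢ/kT = 0, 0.521327, 1.80569.
Z = Σ e^(−Eᵢ/kT) = e^(−0) + e^(−0.521327) + e^(−1.80569) = 1.00000 + 0.593732 + 0.164361 = 1.75809.

Z = 1.758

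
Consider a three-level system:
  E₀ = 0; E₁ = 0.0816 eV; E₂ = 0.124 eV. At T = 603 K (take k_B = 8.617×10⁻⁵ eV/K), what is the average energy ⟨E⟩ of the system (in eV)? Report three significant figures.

k_BT = 8.617×10⁻⁵ × 603 K = 0.051961 eV.
Eᵢ/kT = 0, 1.5704, 2.3864.
Z = Σ e^(−Eᵢ/kT) = e^(−0) + e^(−1.5704) + e^(−2.3864) = 1.0000 + 0.20796 + 0.091960 = 1.2999.
⟨E⟩ = Σ Eᵢ e^(−Eᵢ/kT) / Z = (0·1.0000 + 0.0816·0.20796 + 0.124·0.091960) / 1.2999 = 0.0218 eV.

0.0218 eV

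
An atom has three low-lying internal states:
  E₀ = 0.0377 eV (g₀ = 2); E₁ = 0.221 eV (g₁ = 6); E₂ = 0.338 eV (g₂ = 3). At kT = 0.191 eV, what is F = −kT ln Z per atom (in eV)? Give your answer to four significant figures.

Eᵢ/kT = 0.197382, 1.15707, 1.76963.
Z = Σ gᵢe^(−Eᵢ/kT) = 2·e^(−0.197382) + 6·e^(−1.15707) + 3·e^(−1.76963) = 1.64175 + 1.88644 + 0.511188 = 4.03938.
F = −kT ln Z = −0.191 × ln(4.03938) = −0.191 × 1.39609 = -0.2667 eV.

-0.2667 eV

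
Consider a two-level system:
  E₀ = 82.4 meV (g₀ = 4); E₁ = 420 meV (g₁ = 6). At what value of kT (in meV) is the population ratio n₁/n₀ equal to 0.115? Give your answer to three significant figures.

n₁/n₀ = (g₁/g₀) exp[−(E₁−E₀)/kT] = 0.115.
⇒ (E₁−E₀)/kT = ln((6/4)/0.115) = ln(13.043) = 2.5683.
kT = 337.6 meV / 2.5683 = 131 meV.

131 meV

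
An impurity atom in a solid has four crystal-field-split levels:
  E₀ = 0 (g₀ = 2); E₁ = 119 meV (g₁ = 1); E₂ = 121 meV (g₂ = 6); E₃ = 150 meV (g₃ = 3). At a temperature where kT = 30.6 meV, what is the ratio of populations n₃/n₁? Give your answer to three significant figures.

1.09

n₃/n₁ = (g₃/g₁) exp[−(E₃−E₁)/kT] = (3/1) × exp(−(31 meV)/(30.6 meV)) = (3/1) × exp(-1.0131) = 1.09.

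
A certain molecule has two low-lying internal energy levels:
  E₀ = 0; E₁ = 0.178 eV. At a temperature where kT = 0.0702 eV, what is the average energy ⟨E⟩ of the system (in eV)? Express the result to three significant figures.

Eᵢ/kT = 0, 2.5356.
Z = Σ e^(−Eᵢ/kT) = e^(−0) + e^(−2.5356) = 1.0000 + 0.079214 = 1.0792.
⟨E⟩ = Σ Eᵢ e^(−Eᵢ/kT) / Z = (0·1.0000 + 0.178·0.079214) / 1.0792 = 0.0131 eV.

0.0131 eV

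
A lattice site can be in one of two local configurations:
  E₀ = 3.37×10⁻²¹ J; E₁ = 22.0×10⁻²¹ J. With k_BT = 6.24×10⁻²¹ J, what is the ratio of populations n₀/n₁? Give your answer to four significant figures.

19.80

n₀/n₁ = exp[−(E₀−E₁)/kT] = exp(−(-18.63 ×10⁻²¹ J)/(6.24 ×10⁻²¹ J)) = exp(2.98558) = 19.80.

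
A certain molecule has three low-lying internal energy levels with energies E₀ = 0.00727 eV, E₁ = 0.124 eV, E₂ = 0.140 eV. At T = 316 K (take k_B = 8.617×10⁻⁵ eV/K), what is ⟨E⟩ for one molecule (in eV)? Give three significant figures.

k_BT = 8.617×10⁻⁵ × 316 K = 0.027230 eV.
Eᵢ/kT = 0.26698, 4.5538, 5.1414.
Z = Σ e^(−Eᵢ/kT) = e^(−0.26698) + e^(−4.5538) + e^(−5.1414) = 0.76569 + 0.010527 + 0.0058495 = 0.78207.
⟨E⟩ = Σ Eᵢ e^(−Eᵢ/kT) / Z = (0.00727·0.76569 + 0.124·0.010527 + 0.140·0.0058495) / 0.78207 = 0.00983 eV.

0.00983 eV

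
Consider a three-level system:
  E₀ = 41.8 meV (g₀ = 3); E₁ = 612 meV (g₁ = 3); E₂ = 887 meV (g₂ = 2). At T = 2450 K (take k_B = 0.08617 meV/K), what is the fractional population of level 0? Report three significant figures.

0.927

k_BT = 0.08617 × 2450 K = 211.12 meV.
Eᵢ/kT = 0.19799, 2.8988, 4.2014.
Z = Σ gᵢe^(−Eᵢ/kT) = 3·e^(−0.19799) + 3·e^(−2.8988) + 2·e^(−4.2014) = 2.4611 + 0.16527 + 0.029949 = 2.6563.
P₀ = g₀ e^(−E₀/kT) / Z = 2.4611/2.6563 = 0.927.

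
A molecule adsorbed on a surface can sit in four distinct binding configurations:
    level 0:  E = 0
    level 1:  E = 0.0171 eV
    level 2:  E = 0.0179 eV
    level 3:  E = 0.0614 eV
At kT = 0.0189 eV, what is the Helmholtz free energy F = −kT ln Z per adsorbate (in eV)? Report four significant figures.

-0.01144 eV

Eᵢ/kT = 0, 0.904762, 0.947090, 3.24868.
Z = Σ e^(−Eᵢ/kT) = e^(−0) + e^(−0.904762) + e^(−0.947090) + e^(−3.24868) = 1.00000 + 0.404638 + 0.387868 + 0.0388254 = 1.83133.
F = −kT ln Z = −0.0189 × ln(1.83133) = −0.0189 × 0.605042 = -0.01144 eV.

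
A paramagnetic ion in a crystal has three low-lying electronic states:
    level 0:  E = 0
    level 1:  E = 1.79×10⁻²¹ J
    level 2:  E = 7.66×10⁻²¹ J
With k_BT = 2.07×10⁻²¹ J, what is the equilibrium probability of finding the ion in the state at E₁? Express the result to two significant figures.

Eᵢ/kT = 0, 0.8647, 3.700.
Z = Σ e^(−Eᵢ/kT) = e^(−0) + e^(−0.8647) + e^(−3.700) = 1.000 + 0.4212 + 0.02472 = 1.446.
P₁ = e^(−E₁/kT) / Z = 0.4212/1.446 = 0.29.

0.29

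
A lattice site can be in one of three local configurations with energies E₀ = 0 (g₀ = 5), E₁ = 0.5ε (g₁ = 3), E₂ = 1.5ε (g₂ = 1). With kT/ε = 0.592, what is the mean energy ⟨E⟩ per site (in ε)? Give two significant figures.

Eᵢ/kT = 0, 0.8446, 2.534.
Z = Σ gᵢe^(−Eᵢ/kT) = 5·e^(−0) + 3·e^(−0.8446) + 1·e^(−2.534) = 5.000 + 1.289 + 0.07934 = 6.368.
⟨E⟩ = Σ Eᵢ gᵢe^(−Eᵢ/kT) / Z = (0·5.000 + 0.5·1.289 + 1.5·0.07934) / 6.368 = 0.12 ε.

0.12 ε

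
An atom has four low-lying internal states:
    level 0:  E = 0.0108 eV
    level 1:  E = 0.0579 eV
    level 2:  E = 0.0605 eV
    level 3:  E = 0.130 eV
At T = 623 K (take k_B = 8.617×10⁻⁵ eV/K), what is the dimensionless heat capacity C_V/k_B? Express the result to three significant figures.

k_BT = 8.617×10⁻⁵ × 623 K = 0.053684 eV.
Eᵢ/kT = 0.20118, 1.0785, 1.1270, 2.4216.
Z = Σ e^(−Eᵢ/kT) = e^(−0.20118) + e^(−1.0785) + e^(−1.1270) + e^(−2.4216) = 0.81777 + 0.34011 + 0.32400 + 0.088779 = 1.5707.
⟨E⟩ = 0.037988 eV, ⟨E²⟩ = 0.0024969 eV².
C_V/k_B = (⟨E²⟩ − ⟨E⟩²)/(kT)² = (0.0024969 − 0.0014431)/0.0028820 = 0.366.

0.366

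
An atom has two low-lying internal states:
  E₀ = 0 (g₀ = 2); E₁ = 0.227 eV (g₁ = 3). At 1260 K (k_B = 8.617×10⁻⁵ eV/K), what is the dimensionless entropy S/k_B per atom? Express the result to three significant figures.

1.19

k_BT = 8.617×10⁻⁵ × 1260 K = 0.10857 eV.
Eᵢ/kT = 0, 2.0908.
Z = Σ gᵢe^(−Eᵢ/kT) = 2·e^(−0) + 3·e^(−2.0908) = 2.0000 + 0.37076 = 2.3708.
⟨E⟩ = Σ EᵢPᵢ = 0.035500 eV.
S/k_B = ln Z + ⟨E⟩/kT = ln(2.3708) + 0.035500/0.10857 = 0.86323 + 0.32698 = 1.19.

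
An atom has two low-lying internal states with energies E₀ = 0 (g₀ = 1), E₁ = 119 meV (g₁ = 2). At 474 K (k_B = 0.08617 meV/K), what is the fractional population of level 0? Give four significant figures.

0.9021

k_BT = 0.08617 × 474 K = 40.8446 meV.
Eᵢ/kT = 0, 2.91348.
Z = Σ gᵢe^(−Eᵢ/kT) = 1·e^(−0) + 2·e^(−2.91348) = 1.00000 + 0.108573 = 1.10857.
P₀ = g₀ e^(−E₀/kT) / Z = 1.00000/1.10857 = 0.9021.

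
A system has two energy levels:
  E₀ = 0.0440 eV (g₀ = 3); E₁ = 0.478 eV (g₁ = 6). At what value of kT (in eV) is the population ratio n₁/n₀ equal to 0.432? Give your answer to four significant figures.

n₁/n₀ = (g₁/g₀) exp[−(E₁−E₀)/kT] = 0.432.
⇒ (E₁−E₀)/kT = ln((6/3)/0.432) = ln(4.62963) = 1.53248.
kT = 0.4340 eV / 1.53248 = 0.2832 eV.

0.2832 eV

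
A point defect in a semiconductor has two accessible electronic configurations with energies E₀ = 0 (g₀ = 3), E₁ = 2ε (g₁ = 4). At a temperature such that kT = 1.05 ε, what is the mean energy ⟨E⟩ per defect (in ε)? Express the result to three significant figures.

0.331 ε

Eᵢ/kT = 0, 1.9048.
Z = Σ gᵢe^(−Eᵢ/kT) = 3·e^(−0) + 4·e^(−1.9048) = 3.0000 + 0.59541 = 3.5954.
⟨E⟩ = Σ Eᵢ gᵢe^(−Eᵢ/kT) / Z = (0·3.0000 + 2·0.59541) / 3.5954 = 0.331 ε.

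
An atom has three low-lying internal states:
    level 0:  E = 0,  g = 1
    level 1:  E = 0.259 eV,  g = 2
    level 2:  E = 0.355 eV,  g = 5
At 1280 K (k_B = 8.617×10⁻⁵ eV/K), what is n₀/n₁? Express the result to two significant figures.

k_BT = 8.617×10⁻⁵ × 1280 K = 0.1103 eV.
n₀/n₁ = (g₀/g₁) exp[−(E₀−E₁)/kT] = (1/2) × exp(−(-0.259 eV)/(0.1103 eV)) = (1/2) × exp(2.348) = 5.2.

5.2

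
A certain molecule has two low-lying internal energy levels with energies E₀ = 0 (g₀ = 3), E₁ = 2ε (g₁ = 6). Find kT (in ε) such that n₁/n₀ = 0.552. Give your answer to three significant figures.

n₁/n₀ = (g₁/g₀) exp[−(E₁−E₀)/kT] = 0.552.
⇒ (E₁−E₀)/kT = ln((6/3)/0.552) = ln(3.6232) = 1.2874.
kT = 2ε / 1.2874 = 1.55 ε.

1.55 ε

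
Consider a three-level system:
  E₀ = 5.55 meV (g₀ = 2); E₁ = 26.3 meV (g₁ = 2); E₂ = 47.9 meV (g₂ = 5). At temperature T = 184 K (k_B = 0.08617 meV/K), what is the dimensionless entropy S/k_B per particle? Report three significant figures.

1.63

k_BT = 0.08617 × 184 K = 15.855 meV.
Eᵢ/kT = 0.35005, 1.6588, 3.0211.
Z = Σ gᵢe^(−Eᵢ/kT) = 2·e^(−0.35005) + 2·e^(−1.6588) + 5·e^(−3.0211) = 1.4093 + 0.38073 + 0.24374 = 2.0338.
⟨E⟩ = Σ EᵢPᵢ = 14.510 meV.
S/k_B = ln Z + ⟨E⟩/kT = ln(2.0338) + 14.510/15.855 = 0.70991 + 0.91517 = 1.63.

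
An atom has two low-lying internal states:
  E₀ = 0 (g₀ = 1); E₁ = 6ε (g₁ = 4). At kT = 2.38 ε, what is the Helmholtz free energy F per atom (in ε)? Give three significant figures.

Eᵢ/kT = 0, 2.5210.
Z = Σ gᵢe^(−Eᵢ/kT) = 1·e^(−0) + 4·e^(−2.5210) = 1.0000 + 0.32152 = 1.3215.
F = −kT ln Z = −2.38 × ln(1.3215) = −2.38 × 0.27877 = -0.663 ε.

-0.663 ε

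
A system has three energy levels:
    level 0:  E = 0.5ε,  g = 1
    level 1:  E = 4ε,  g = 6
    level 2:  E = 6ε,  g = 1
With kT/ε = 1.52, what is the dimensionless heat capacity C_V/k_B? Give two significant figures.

1.3

Eᵢ/kT = 0.3289, 2.632, 3.947.
Z = Σ gᵢe^(−Eᵢ/kT) = 1·e^(−0.3289) + 6·e^(−2.632) + 1·e^(−3.947) = 0.7197 + 0.4316 + 0.01931 = 1.171.
⟨E⟩ = 1.881 ε, ⟨E²⟩ = 6.644 ε².
C_V/k_B = (⟨E²⟩ − ⟨E⟩²)/(kT)² = (6.644 − 3.538)/2.310 = 1.3.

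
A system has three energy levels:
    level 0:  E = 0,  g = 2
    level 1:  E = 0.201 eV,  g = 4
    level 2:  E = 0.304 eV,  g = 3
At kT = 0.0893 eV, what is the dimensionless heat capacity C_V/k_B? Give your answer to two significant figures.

Eᵢ/kT = 0, 2.251, 3.404.
Z = Σ gᵢe^(−Eᵢ/kT) = 2·e^(−0) + 4·e^(−2.251) + 3·e^(−3.404) = 2.000 + 0.4212 + 0.09972 = 2.521.
⟨E⟩ = 0.04561 eV, ⟨E²⟩ = 0.01041 eV².
C_V/k_B = (⟨E²⟩ − ⟨E⟩²)/(kT)² = (0.01041 − 0.002080)/0.007974 = 1.0.

1.0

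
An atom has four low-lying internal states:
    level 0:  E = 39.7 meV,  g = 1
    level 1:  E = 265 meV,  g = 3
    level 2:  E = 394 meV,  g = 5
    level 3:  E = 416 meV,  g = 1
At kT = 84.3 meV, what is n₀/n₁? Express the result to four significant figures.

n₀/n₁ = (g₀/g₁) exp[−(E₀−E₁)/kT] = (1/3) × exp(−(-225.3 meV)/(84.3 meV)) = (1/3) × exp(2.67260) = 4.826.

4.826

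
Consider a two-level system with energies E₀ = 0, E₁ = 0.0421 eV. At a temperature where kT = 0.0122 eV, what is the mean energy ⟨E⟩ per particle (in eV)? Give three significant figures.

0.00129 eV

Eᵢ/kT = 0, 3.4508.
Z = Σ e^(−Eᵢ/kT) = e^(−0) + e^(−3.4508) = 1.0000 + 0.031720 = 1.0317.
⟨E⟩ = Σ Eᵢ e^(−Eᵢ/kT) / Z = (0·1.0000 + 0.0421·0.031720) / 1.0317 = 0.00129 eV.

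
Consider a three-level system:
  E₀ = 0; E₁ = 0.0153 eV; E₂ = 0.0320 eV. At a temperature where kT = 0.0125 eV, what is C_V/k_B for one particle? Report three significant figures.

0.525

Eᵢ/kT = 0, 1.2240, 2.5600.
Z = Σ e^(−Eᵢ/kT) = e^(−0) + e^(−1.2240) + e^(−2.5600) = 1.0000 + 0.29405 + 0.077305 = 1.3714.
⟨E⟩ = 0.0050844 eV, ⟨E²⟩ = 0.00010791 eV².
C_V/k_B = (⟨E²⟩ − ⟨E⟩²)/(kT)² = (0.00010791 − 0.000025851)/0.00015625 = 0.525.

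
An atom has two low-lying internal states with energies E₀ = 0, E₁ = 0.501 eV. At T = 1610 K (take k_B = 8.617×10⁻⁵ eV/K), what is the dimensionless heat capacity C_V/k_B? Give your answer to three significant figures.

0.334

k_BT = 8.617×10⁻⁵ × 1610 K = 0.13873 eV.
Eᵢ/kT = 0, 3.6113.
Z = Σ e^(−Eᵢ/kT) = e^(−0) + e^(−3.6113) = 1.0000 + 0.027017 = 1.0270.
⟨E⟩ = 0.013180 eV, ⟨E²⟩ = 0.0066030 eV².
C_V/k_B = (⟨E²⟩ − ⟨E⟩²)/(kT)² = (0.0066030 − 0.00017371)/0.019246 = 0.334.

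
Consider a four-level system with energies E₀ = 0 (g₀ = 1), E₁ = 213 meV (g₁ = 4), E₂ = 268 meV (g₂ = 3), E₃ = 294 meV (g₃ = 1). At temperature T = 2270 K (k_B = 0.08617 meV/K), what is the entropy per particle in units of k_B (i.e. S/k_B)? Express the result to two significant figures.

k_BT = 0.08617 × 2270 K = 195.6 meV.
Eᵢ/kT = 0, 1.089, 1.370, 1.503.
Z = Σ gᵢe^(−Eᵢ/kT) = 1·e^(−0) + 4·e^(−1.089) + 3·e^(−1.370) + 1·e^(−1.503) = 1.000 + 1.346 + 0.7623 + 0.2225 = 3.331.
⟨E⟩ = Σ EᵢPᵢ = 167.0 meV.
S/k_B = ln Z + ⟨E⟩/kT = ln(3.331) + 167.0/195.6 = 1.203 + 0.8538 = 2.1.

2.1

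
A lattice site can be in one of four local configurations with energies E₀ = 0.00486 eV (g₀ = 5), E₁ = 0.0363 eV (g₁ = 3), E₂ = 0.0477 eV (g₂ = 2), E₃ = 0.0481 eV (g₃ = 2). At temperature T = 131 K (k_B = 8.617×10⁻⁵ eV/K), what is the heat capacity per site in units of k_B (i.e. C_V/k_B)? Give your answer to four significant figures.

0.4898

k_BT = 8.617×10⁻⁵ × 131 K = 0.0112883 eV.
Eᵢ/kT = 0.430534, 3.21572, 4.22561, 4.26105.
Z = Σ gᵢe^(−Eᵢ/kT) = 5·e^(−0.430534) + 3·e^(−3.21572) + 2·e^(−4.22561) + 2·e^(−4.26105) = 3.25081 + 0.120379 + 0.0292328 + 0.0282150 = 3.42864.
⟨E⟩ = 0.00668494 eV, ⟨E²⟩ = 0.000107097 eV².
C_V/k_B = (⟨E²⟩ − ⟨E⟩²)/(kT)² = (0.000107097 − 0.0000446884)/0.000127426 = 0.4898.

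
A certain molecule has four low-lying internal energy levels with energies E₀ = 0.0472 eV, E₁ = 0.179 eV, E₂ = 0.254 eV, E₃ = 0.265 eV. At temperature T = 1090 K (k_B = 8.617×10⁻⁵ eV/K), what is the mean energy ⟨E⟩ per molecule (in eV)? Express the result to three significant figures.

0.0999 eV

k_BT = 8.617×10⁻⁵ × 1090 K = 0.093925 eV.
Eᵢ/kT = 0.50253, 1.9058, 2.7043, 2.8214.
Z = Σ e^(−Eᵢ/kT) = e^(−0.50253) + e^(−1.9058) + e^(−2.7043) + e^(−2.8214) = 0.60500 + 0.14870 + 0.066917 + 0.059523 = 0.88014.
⟨E⟩ = Σ Eᵢ e^(−Eᵢ/kT) / Z = (0.0472·0.60500 + 0.179·0.14870 + 0.254·0.066917 + 0.265·0.059523) / 0.88014 = 0.0999 eV.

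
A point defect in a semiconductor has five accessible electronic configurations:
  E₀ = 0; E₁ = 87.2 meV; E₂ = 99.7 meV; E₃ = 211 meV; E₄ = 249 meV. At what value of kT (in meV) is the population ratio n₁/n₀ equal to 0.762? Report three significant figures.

321 meV

n₁/n₀ = exp[−(E₁−E₀)/kT] = 0.762.
⇒ (E₁−E₀)/kT = ln(1/0.762) = ln(1.3123) = 0.27178.
kT = 87.2 meV / 0.27178 = 321 meV.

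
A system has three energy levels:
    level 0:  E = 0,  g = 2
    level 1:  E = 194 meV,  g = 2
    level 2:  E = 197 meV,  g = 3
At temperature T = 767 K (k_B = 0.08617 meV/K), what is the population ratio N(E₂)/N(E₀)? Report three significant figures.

0.0761

k_BT = 0.08617 × 767 K = 66.092 meV.
n₂/n₀ = (g₂/g₀) exp[−(E₂−E₀)/kT] = (3/2) × exp(−(197 meV)/(66.092 meV)) = (3/2) × exp(-2.9807) = 0.0761.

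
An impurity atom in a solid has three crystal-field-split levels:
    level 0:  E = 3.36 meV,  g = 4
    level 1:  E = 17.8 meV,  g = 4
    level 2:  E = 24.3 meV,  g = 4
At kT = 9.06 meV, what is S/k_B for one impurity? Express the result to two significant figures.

Eᵢ/kT = 0.3709, 1.965, 2.682.
Z = Σ gᵢe^(−Eᵢ/kT) = 4·e^(−0.3709) + 4·e^(−1.965) + 4·e^(−2.682) = 2.760 + 0.5606 + 0.2737 = 3.594.
⟨E⟩ = Σ EᵢPᵢ = 7.207 meV.
S/k_B = ln Z + ⟨E⟩/kT = ln(3.594) + 7.207/9.06 = 1.279 + 0.7955 = 2.1.

2.1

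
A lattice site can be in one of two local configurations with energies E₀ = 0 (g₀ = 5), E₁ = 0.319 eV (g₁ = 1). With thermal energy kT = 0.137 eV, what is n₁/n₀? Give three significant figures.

0.0195

n₁/n₀ = (g₁/g₀) exp[−(E₁−E₀)/kT] = (1/5) × exp(−(0.319 eV)/(0.137 eV)) = (1/5) × exp(-2.3285) = 0.0195.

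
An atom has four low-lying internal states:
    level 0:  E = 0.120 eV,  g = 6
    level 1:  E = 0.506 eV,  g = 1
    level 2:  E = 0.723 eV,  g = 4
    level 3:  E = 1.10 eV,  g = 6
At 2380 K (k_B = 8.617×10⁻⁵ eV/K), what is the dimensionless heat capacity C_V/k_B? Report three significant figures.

0.517

k_BT = 8.617×10⁻⁵ × 2380 K = 0.20508 eV.
Eᵢ/kT = 0.58514, 2.4673, 3.5255, 5.3638.
Z = Σ gᵢe^(−Eᵢ/kT) = 6·e^(−0.58514) + 1·e^(−2.4673) + 4·e^(−3.5255) + 6·e^(−5.3638) = 3.3422 + 0.084814 + 0.11775 + 0.028098 = 3.5729.
⟨E⟩ = 0.15674 eV, ⟨E²⟩ = 0.046291 eV².
C_V/k_B = (⟨E²⟩ − ⟨E⟩²)/(kT)² = (0.046291 − 0.024567)/0.042058 = 0.517.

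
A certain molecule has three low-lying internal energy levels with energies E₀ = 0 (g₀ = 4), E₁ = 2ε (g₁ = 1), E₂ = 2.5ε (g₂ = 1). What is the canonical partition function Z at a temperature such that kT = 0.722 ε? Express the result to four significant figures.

Z = 4.094

Eᵢ/kT = 0, 2.77008, 3.46260.
Z = Σ gᵢe^(−Eᵢ/kT) = 4·e^(−0) + 1·e^(−2.77008) + 1·e^(−3.46260) = 4.00000 + 0.0626570 + 0.0313482 = 4.09401.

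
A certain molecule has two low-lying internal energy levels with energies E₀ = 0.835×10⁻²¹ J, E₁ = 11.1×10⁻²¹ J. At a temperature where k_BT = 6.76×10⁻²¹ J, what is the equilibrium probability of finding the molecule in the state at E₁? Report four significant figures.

0.1797

Eᵢ/kT = 0.123521, 1.64201.
Z = Σ e^(−Eᵢ/kT) = e^(−0.123521) + e^(−1.64201) = 0.883803 + 0.193591 = 1.07739.
P₁ = e^(−E₁/kT) / Z = 0.193591/1.07739 = 0.1797.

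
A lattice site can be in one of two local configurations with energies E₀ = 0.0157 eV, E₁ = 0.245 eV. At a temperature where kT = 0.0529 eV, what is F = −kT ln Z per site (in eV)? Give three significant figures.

Eᵢ/kT = 0.29679, 4.6314.
Z = Σ e^(−Eᵢ/kT) = e^(−0.29679) + e^(−4.6314) = 0.74320 + 0.0097411 = 0.75294.
F = −kT ln Z = −0.0529 × ln(0.75294) = −0.0529 × -0.28377 = 0.0150 eV.

0.0150 eV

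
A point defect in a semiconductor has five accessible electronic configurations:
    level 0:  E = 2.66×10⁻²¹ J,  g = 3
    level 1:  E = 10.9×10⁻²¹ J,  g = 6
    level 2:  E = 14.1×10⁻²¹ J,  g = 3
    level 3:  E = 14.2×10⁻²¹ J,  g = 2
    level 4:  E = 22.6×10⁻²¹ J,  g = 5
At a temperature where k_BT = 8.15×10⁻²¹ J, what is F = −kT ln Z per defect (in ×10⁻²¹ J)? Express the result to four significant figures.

Eᵢ/kT = 0.326380, 1.33742, 1.73006, 1.74233, 2.77301.
Z = Σ gᵢe^(−Eᵢ/kT) = 3·e^(−0.326380) + 6·e^(−1.33742) + 3·e^(−1.73006) + 2·e^(−1.74233) + 5·e^(−2.77301) = 2.16459 + 1.57513 + 0.531821 + 0.350224 + 0.312368 = 4.93413.
F = −kT ln Z = −8.15 × ln(4.93413) = −8.15 × 1.59618 = -13.01 ×10⁻²¹ J.

-13.01 ×10⁻²¹ J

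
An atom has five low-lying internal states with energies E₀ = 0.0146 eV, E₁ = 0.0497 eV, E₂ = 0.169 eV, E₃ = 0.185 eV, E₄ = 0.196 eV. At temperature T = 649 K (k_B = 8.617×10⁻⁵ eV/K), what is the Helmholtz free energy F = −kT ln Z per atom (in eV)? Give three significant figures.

-0.0145 eV

k_BT = 8.617×10⁻⁵ × 649 K = 0.055924 eV.
Eᵢ/kT = 0.26107, 0.88871, 3.0220, 3.3081, 3.5048.
Z = Σ e^(−Eᵢ/kT) = e^(−0.26107) + e^(−0.88871) + e^(−3.0220) + e^(−3.3081) + e^(−3.5048) = 0.77023 + 0.41119 + 0.048704 + 0.036586 + 0.030053 = 1.2968.
F = −kT ln Z = −0.055924 × ln(1.2968) = −0.055924 × 0.25990 = -0.0145 eV.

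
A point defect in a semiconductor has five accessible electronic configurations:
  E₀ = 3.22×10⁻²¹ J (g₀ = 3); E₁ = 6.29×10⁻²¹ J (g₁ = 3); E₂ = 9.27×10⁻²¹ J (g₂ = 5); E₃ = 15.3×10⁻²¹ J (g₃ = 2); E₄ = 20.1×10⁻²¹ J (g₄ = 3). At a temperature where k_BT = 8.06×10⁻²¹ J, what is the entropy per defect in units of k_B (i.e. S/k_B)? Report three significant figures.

Eᵢ/kT = 0.39950, 0.78040, 1.1501, 1.8983, 2.4938.
Z = Σ gᵢe^(−Eᵢ/kT) = 3·e^(−0.39950) + 3·e^(−0.78040) + 5·e^(−1.1501) + 2·e^(−1.8983) + 3·e^(−2.4938) = 2.0120 + 1.3747 + 1.5830 + 0.29965 + 0.24779 = 5.5171.
⟨E⟩ = Σ EᵢPᵢ = 7.1351 ×10⁻²¹ J.
S/k_B = ln Z + ⟨E⟩/kT = ln(5.5171) + 7.1351/8.06 = 1.7079 + 0.88525 = 2.59.

2.59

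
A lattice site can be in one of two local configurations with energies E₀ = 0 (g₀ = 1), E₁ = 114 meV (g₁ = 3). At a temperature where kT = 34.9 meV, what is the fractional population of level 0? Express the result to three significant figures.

0.897

Eᵢ/kT = 0, 3.2665.
Z = Σ gᵢe^(−Eᵢ/kT) = 1·e^(−0) + 3·e^(−3.2665) = 1.0000 + 0.11442 = 1.1144.
P₀ = g₀ e^(−E₀/kT) / Z = 1.0000/1.1144 = 0.897.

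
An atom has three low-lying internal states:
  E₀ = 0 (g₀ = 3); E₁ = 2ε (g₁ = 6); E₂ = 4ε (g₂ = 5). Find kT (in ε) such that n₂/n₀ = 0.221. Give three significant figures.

1.98 ε

n₂/n₀ = (g₂/g₀) exp[−(E₂−E₀)/kT] = 0.221.
⇒ (E₂−E₀)/kT = ln((5/3)/0.221) = ln(7.5415) = 2.0204.
kT = 4ε / 2.0204 = 1.98 ε.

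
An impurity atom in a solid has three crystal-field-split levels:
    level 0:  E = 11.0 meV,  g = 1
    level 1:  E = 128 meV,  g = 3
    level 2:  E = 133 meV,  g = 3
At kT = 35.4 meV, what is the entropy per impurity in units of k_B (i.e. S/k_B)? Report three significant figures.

0.762

Eᵢ/kT = 0.31073, 3.6158, 3.7571.
Z = Σ gᵢe^(−Eᵢ/kT) = 1·e^(−0.31073) + 3·e^(−3.6158) + 3·e^(−3.7571) = 0.73291 + 0.080686 + 0.070054 = 0.88365.
⟨E⟩ = Σ EᵢPᵢ = 31.355 meV.
S/k_B = ln Z + ⟨E⟩/kT = ln(0.88365) + 31.355/35.4 = -0.12369 + 0.88573 = 0.762.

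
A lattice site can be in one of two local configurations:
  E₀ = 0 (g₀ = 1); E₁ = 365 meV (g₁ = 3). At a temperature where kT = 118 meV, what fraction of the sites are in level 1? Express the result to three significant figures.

0.120

Eᵢ/kT = 0, 3.0932.
Z = Σ gᵢe^(−Eᵢ/kT) = 1·e^(−0) + 3·e^(−3.0932) = 1.0000 + 0.13607 = 1.1361.
P₁ = g₁ e^(−E₁/kT) / Z = 0.13607/1.1361 = 0.120.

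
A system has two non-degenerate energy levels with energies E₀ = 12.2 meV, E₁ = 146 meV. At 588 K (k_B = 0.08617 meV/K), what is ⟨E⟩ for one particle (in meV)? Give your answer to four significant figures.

k_BT = 0.08617 × 588 K = 50.6680 meV.
Eᵢ/kT = 0.240783, 2.88150.
Z = Σ e^(−Eᵢ/kT) = e^(−0.240783) + e^(−2.88150) = 0.786012 + 0.0560506 = 0.842063.
⟨E⟩ = Σ Eᵢ e^(−Eᵢ/kT) / Z = (12.2·0.786012 + 146·0.0560506) / 0.842063 = 21.11 meV.

21.11 meV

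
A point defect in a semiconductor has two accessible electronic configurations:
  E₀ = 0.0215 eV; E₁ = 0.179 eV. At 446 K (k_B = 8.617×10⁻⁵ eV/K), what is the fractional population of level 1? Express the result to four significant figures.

k_BT = 8.617×10⁻⁵ × 446 K = 0.0384318 eV.
Eᵢ/kT = 0.559433, 4.65760.
Z = Σ e^(−Eᵢ/kT) = e^(−0.559433) + e^(−4.65760) = 0.571533 + 0.00948921 = 0.581022.
P₁ = e^(−E₁/kT) / Z = 0.00948921/0.581022 = 0.01633.

0.01633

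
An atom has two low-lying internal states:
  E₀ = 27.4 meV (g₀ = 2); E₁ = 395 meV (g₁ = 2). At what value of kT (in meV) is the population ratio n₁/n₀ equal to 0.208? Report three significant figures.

234 meV

n₁/n₀ = (g₁/g₀) exp[−(E₁−E₀)/kT] = 0.208.
⇒ (E₁−E₀)/kT = ln((2/2)/0.208) = ln(4.8077) = 1.5702.
kT = 367.6 meV / 1.5702 = 234 meV.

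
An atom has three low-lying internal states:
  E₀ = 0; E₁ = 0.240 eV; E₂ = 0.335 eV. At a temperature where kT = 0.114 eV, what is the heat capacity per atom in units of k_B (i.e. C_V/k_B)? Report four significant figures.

0.7257

Eᵢ/kT = 0, 2.10526, 2.93860.
Z = Σ e^(−Eᵢ/kT) = e^(−0) + e^(−2.10526) + e^(−2.93860) = 1.00000 + 0.121814 + 0.0529398 = 1.17475.
⟨E⟩ = 0.0399831 eV, ⟨E²⟩ = 0.0110301 eV².
C_V/k_B = (⟨E²⟩ − ⟨E⟩²)/(kT)² = (0.0110301 − 0.00159865)/0.0129960 = 0.7257.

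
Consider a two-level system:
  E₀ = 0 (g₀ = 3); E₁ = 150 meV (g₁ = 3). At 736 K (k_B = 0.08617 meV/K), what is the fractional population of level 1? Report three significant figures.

0.0859

k_BT = 0.08617 × 736 K = 63.421 meV.
Eᵢ/kT = 0, 2.3651.
Z = Σ gᵢe^(−Eᵢ/kT) = 3·e^(−0) + 3·e^(−2.3651) = 3.0000 + 0.28182 = 3.2818.
P₁ = g₁ e^(−E₁/kT) / Z = 0.28182/3.2818 = 0.0859.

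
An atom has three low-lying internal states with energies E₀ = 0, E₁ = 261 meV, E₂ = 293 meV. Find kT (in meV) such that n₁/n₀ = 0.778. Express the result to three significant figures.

1040 meV

n₁/n₀ = exp[−(E₁−E₀)/kT] = 0.778.
⇒ (E₁−E₀)/kT = ln(1/0.778) = ln(1.2853) = 0.25099.
kT = 261 meV / 0.25099 = 1040 meV.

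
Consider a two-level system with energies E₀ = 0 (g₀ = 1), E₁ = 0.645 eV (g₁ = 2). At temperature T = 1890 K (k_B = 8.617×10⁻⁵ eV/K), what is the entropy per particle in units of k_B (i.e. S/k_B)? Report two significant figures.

k_BT = 8.617×10⁻⁵ × 1890 K = 0.1629 eV.
Eᵢ/kT = 0, 3.959.
Z = Σ gᵢe^(−Eᵢ/kT) = 1·e^(−0) + 2·e^(−3.959) = 1.000 + 0.03816 = 1.038.
⟨E⟩ = Σ EᵢPᵢ = 0.02371 eV.
S/k_B = ln Z + ⟨E⟩/kT = ln(1.038) + 0.02371/0.1629 = 0.03730 + 0.1455 = 0.18.

0.18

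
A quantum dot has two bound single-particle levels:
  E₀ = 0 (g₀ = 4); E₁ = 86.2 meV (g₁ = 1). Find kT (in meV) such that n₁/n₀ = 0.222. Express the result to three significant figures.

726 meV

n₁/n₀ = (g₁/g₀) exp[−(E₁−E₀)/kT] = 0.222.
⇒ (E₁−E₀)/kT = ln((1/4)/0.222) = ln(1.1261) = 0.11876.
kT = 86.2 meV / 0.11876 = 726 meV.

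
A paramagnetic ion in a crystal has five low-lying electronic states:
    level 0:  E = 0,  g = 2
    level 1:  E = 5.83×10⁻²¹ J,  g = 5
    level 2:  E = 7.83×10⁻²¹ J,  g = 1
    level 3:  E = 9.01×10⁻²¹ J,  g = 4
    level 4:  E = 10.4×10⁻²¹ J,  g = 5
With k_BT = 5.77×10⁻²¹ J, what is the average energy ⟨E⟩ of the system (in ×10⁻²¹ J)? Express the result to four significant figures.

Eᵢ/kT = 0, 1.01040, 1.35702, 1.56153, 1.80243.
Z = Σ gᵢe^(−Eᵢ/kT) = 2·e^(−0) + 5·e^(−1.01040) + 1·e^(−1.35702) + 4·e^(−1.56153) + 5·e^(−1.80243) = 2.00000 + 1.82037 + 0.257427 + 0.839259 + 0.824488 = 5.74154.
⟨E⟩ = Σ Eᵢ gᵢe^(−Eᵢ/kT) / Z = (0·2.00000 + 5.83·1.82037 + 7.83·0.257427 + 9.01·0.839259 + 10.4·0.824488) / 5.74154 = 5.010 ×10⁻²¹ J.

5.010 ×10⁻²¹ J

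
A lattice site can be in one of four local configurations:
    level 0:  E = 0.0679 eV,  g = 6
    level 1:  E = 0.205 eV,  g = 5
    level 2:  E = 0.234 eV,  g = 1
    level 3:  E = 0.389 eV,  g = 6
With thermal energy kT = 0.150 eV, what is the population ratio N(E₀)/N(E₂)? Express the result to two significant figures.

n₀/n₂ = (g₀/g₂) exp[−(E₀−E₂)/kT] = (6/1) × exp(−(-0.1661 eV)/(0.150 eV)) = (6/1) × exp(1.107) = 18.

18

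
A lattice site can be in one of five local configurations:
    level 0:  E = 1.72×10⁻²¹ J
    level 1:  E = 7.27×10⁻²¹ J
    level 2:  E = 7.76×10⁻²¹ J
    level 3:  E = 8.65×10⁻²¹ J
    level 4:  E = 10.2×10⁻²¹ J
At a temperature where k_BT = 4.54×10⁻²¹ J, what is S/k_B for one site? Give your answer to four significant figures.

Eᵢ/kT = 0.378855, 1.60132, 1.70925, 1.90529, 2.24670.
Z = Σ e^(−Eᵢ/kT) = e^(−0.378855) + e^(−1.60132) + e^(−1.70925) + e^(−1.90529) + e^(−2.24670) = 0.684645 + 0.201630 + 0.181001 + 0.148779 + 0.105748 = 1.32180.
⟨E⟩ = Σ EᵢPᵢ = 4.85215 ×10⁻²¹ J.
S/k_B = ln Z + ⟨E⟩/kT = ln(1.32180) + 4.85215/4.54 = 0.278994 + 1.06876 = 1.348.

1.348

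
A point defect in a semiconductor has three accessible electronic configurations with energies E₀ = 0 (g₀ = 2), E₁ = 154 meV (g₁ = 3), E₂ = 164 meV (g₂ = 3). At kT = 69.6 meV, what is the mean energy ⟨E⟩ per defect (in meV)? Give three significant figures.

Eᵢ/kT = 0, 2.2126, 2.3563.
Z = Σ gᵢe^(−Eᵢ/kT) = 2·e^(−0) + 3·e^(−2.2126) + 3·e^(−2.3563) = 2.0000 + 0.32825 + 0.28431 = 2.6126.
⟨E⟩ = Σ Eᵢ gᵢe^(−Eᵢ/kT) / Z = (0·2.0000 + 154·0.32825 + 164·0.28431) / 2.6126 = 37.2 meV.

37.2 meV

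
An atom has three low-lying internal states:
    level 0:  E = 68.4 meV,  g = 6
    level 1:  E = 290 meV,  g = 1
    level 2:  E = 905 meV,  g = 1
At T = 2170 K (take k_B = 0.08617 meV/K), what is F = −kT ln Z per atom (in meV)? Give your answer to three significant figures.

-276 meV

k_BT = 0.08617 × 2170 K = 186.99 meV.
Eᵢ/kT = 0.36579, 1.5509, 4.8398.
Z = Σ gᵢe^(−Eᵢ/kT) = 6·e^(−0.36579) + 1·e^(−1.5509) + 1·e^(−4.8398) = 4.1619 + 0.21206 + 0.0079086 = 4.3819.
F = −kT ln Z = −186.99 × ln(4.3819) = −186.99 × 1.4775 = -276 meV.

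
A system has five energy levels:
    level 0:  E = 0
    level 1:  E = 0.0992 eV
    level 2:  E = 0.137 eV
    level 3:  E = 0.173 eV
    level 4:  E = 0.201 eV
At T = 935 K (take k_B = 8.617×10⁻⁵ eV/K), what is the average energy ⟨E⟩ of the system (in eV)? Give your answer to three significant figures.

k_BT = 8.617×10⁻⁵ × 935 K = 0.080569 eV.
Eᵢ/kT = 0, 1.2312, 1.7004, 2.1472, 2.4948.
Z = Σ e^(−Eᵢ/kT) = e^(−0) + e^(−1.2312) + e^(−1.7004) + e^(−2.1472) + e^(−2.4948) = 1.0000 + 0.29194 + 0.18261 + 0.11681 + 0.082513 = 1.6739.
⟨E⟩ = Σ Eᵢ e^(−Eᵢ/kT) / Z = (0·1.0000 + 0.0992·0.29194 + 0.137·0.18261 + 0.173·0.11681 + 0.201·0.082513) / 1.6739 = 0.0542 eV.

0.0542 eV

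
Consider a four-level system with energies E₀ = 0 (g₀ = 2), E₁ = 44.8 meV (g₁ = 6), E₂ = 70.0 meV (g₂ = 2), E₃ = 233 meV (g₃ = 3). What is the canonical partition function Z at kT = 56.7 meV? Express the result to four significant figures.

Eᵢ/kT = 0, 0.790123, 1.23457, 4.10935.
Z = Σ gᵢe^(−Eᵢ/kT) = 2·e^(−0) + 6·e^(−0.790123) + 2·e^(−1.23457) + 3·e^(−4.10935) = 2.00000 + 2.72273 + 0.581920 + 0.0492553 = 5.35391.

Z = 5.354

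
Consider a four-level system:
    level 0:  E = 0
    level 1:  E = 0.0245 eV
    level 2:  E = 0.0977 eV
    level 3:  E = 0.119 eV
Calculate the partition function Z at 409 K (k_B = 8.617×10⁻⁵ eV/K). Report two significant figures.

Z = 1.6

k_BT = 8.617×10⁻⁵ × 409 K = 0.03524 eV.
Eᵢ/kT = 0, 0.6952, 2.772, 3.377.
Z = Σ e^(−Eᵢ/kT) = e^(−0) + e^(−0.6952) + e^(−2.772) + e^(−3.377) = 1.000 + 0.4990 + 0.06254 + 0.03415 = 1.596.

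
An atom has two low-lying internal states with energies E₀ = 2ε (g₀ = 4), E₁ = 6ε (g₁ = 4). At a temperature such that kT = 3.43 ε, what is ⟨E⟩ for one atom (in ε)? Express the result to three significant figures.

2.95 ε

Eᵢ/kT = 0.58309, 1.7493.
Z = Σ gᵢe^(−Eᵢ/kT) = 4·e^(−0.58309) + 4·e^(−1.7493) = 2.2327 + 0.69558 = 2.9283.
⟨E⟩ = Σ Eᵢ gᵢe^(−Eᵢ/kT) / Z = (2·2.2327 + 6·0.69558) / 2.9283 = 2.95 ε.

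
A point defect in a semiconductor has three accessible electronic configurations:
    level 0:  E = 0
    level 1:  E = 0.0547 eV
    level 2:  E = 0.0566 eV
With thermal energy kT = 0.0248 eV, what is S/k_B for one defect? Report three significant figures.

0.585

Eᵢ/kT = 0, 2.2056, 2.2823.
Z = Σ e^(−Eᵢ/kT) = e^(−0) + e^(−2.2056) + e^(−2.2823) = 1.0000 + 0.11018 + 0.10205 = 1.2122.
⟨E⟩ = Σ EᵢPᵢ = 0.0097367 eV.
S/k_B = ln Z + ⟨E⟩/kT = ln(1.2122) + 0.0097367/0.0248 = 0.19244 + 0.39261 = 0.585.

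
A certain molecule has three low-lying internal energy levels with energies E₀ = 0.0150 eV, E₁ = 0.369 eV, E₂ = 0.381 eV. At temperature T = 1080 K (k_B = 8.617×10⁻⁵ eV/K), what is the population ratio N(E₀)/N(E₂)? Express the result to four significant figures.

k_BT = 8.617×10⁻⁵ × 1080 K = 0.0930636 eV.
n₀/n₂ = exp[−(E₀−E₂)/kT] = exp(−(-0.3660 eV)/(0.0930636 eV)) = exp(3.93279) = 51.05.

51.05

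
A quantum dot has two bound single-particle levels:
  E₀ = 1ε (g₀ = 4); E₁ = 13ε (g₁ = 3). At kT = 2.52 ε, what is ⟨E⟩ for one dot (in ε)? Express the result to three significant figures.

Eᵢ/kT = 0.39683, 5.1587.
Z = Σ gᵢe^(−Eᵢ/kT) = 4·e^(−0.39683) + 3·e^(−5.1587) = 2.6898 + 0.017248 = 2.7070.
⟨E⟩ = Σ Eᵢ gᵢe^(−Eᵢ/kT) / Z = (1·2.6898 + 13·0.017248) / 2.7070 = 1.08 ε.

1.08 ε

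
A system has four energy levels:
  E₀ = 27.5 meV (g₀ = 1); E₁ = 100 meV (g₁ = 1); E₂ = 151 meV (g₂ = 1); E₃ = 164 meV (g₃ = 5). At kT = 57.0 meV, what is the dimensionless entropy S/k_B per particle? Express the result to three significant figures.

Eᵢ/kT = 0.48246, 1.7544, 2.6491, 2.8772.
Z = Σ gᵢe^(−Eᵢ/kT) = 1·e^(−0.48246) + 1·e^(−1.7544) + 1·e^(−2.6491) + 5·e^(−2.8772) = 0.61726 + 0.17301 + 0.070715 + 0.28146 = 1.1424.
⟨E⟩ = Σ EᵢPᵢ = 79.756 meV.
S/k_B = ln Z + ⟨E⟩/kT = ln(1.1424) + 79.756/57.0 = 0.13313 + 1.3992 = 1.53.

1.53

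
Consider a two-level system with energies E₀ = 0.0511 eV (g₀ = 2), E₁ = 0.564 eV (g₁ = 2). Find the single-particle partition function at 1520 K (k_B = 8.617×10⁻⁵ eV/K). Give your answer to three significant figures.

Z = 1.38

k_BT = 8.617×10⁻⁵ × 1520 K = 0.13098 eV.
Eᵢ/kT = 0.39014, 4.3060.
Z = Σ gᵢe^(−Eᵢ/kT) = 2·e^(−0.39014) + 2·e^(−4.3060) = 1.3539 + 0.026975 = 1.3809.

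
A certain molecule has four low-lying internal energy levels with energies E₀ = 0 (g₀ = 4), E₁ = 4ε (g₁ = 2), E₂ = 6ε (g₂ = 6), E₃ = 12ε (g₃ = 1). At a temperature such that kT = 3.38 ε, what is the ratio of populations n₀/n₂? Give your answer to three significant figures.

3.93

n₀/n₂ = (g₀/g₂) exp[−(E₀−E₂)/kT] = (4/6) × exp(−(-6ε)/(3.38ε)) = (4/6) × exp(1.7751) = 3.93.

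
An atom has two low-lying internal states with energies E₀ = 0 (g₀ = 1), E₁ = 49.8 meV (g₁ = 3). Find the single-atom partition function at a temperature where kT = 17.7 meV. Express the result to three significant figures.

Eᵢ/kT = 0, 2.8136.
Z = Σ gᵢe^(−Eᵢ/kT) = 1·e^(−0) + 3·e^(−2.8136) = 1.0000 + 0.17997 = 1.1800.

Z = 1.18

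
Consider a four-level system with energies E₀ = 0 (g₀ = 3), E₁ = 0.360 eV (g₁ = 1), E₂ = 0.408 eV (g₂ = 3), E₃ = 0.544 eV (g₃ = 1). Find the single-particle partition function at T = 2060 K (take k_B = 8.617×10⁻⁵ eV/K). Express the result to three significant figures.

k_BT = 8.617×10⁻⁵ × 2060 K = 0.17751 eV.
Eᵢ/kT = 0, 2.0281, 2.2985, 3.0646.
Z = Σ gᵢe^(−Eᵢ/kT) = 3·e^(−0) + 1·e^(−2.0281) + 3·e^(−2.2985) + 1·e^(−3.0646) = 3.0000 + 0.13159 + 0.30123 + 0.046673 = 3.4795.

Z = 3.48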